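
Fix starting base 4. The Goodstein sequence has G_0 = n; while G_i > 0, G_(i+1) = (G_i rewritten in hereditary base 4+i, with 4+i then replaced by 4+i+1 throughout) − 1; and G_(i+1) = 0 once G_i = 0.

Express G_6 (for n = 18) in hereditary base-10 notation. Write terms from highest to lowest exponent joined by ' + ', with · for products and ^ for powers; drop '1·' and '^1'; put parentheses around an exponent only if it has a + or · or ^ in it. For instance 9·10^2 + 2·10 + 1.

6·10 + 3

18 —HB4→ 4^2 + 2 —bump→ 5^2 + 2 = 27 —(−1)→ 26
26 —HB5→ 5^2 + 1 —bump→ 6^2 + 1 = 37 —(−1)→ 36
36 —HB6→ 6^2 —bump→ 7^2 = 49 —(−1)→ 48
48 —HB7→ 6·7 + 6 —bump→ 6·8 + 6 = 54 —(−1)→ 53
53 —HB8→ 6·8 + 5 —bump→ 6·9 + 5 = 59 —(−1)→ 58
58 —HB9→ 6·9 + 4 —bump→ 6·10 + 4 = 64 —(−1)→ 63
63 —HB10→ 6·10 + 3 —bump→ 6·11 + 3 = 69 —(−1)→ 68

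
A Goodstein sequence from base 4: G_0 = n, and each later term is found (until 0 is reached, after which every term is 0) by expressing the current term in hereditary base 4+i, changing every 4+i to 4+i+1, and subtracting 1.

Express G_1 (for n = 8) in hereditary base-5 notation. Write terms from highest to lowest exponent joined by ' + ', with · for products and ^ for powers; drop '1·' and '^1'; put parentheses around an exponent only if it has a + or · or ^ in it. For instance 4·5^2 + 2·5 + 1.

5 + 4

step 0: 8 = 2·4; sub 5 for 4: 2·5; = 10; G_1 = 10−1 = 9
step 1: 9 = 5 + 4; sub 6 for 5: 6 + 4; = 10; G_2 = 10−1 = 9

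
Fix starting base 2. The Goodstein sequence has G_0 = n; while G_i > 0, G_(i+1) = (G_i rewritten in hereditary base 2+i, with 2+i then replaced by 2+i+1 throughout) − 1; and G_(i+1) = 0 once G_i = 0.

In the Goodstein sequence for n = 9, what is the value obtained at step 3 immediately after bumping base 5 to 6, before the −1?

i=0: 9 = 2^(2 + 1) + 1 (b=2); 2→3: 3^(3 + 1) + 1 = 82; 82−1 = 81
i=1: 81 = 3^(3 + 1) (b=3); 3→4: 4^(4 + 1) = 1024; 1024−1 = 1023
i=2: 1023 = 3·4^4 + 3·4^3 + 3·4^2 + 3·4 + 3 (b=4); 4→5: 3·5^5 + 3·5^3 + 3·5^2 + 3·5 + 3 = 9843; 9843−1 = 9842
i=3: 9842 = 3·5^5 + 3·5^3 + 3·5^2 + 3·5 + 2 (b=5); 5→6: 3·6^6 + 3·6^3 + 3·6^2 + 3·6 + 2 = 140744; 140744−1 = 140743

140744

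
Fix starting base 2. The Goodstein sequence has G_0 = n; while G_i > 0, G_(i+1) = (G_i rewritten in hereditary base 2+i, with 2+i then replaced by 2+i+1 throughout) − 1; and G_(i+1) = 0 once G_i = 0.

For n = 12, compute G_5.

G_0 = 12. HB_2(12) = 2^(2 + 1) + 2^2. Bump = 108. G_1 = 107.
G_1 = 107. HB_3(107) = 3^(3 + 1) + 2·3^2 + 2·3 + 2. Bump = 1066. G_2 = 1065.
G_2 = 1065. HB_4(1065) = 4^(4 + 1) + 2·4^2 + 2·4 + 1. Bump = 15686. G_3 = 15685.
G_3 = 15685. HB_5(15685) = 5^(5 + 1) + 2·5^2 + 2·5. Bump = 280020. G_4 = 280019.
G_4 = 280019. HB_6(280019) = 6^(6 + 1) + 2·6^2 + 6 + 5. Bump = 5764911. G_5 = 5764910.
G_5 = 5764910. HB_7(5764910) = 7^(7 + 1) + 2·7^2 + 7 + 4. Bump = 134217868. G_6 = 134217867.

5764910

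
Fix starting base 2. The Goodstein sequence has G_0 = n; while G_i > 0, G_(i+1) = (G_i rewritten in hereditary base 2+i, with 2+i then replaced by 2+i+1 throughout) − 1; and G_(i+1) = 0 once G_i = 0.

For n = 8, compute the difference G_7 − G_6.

741286580

8 —HB2→ 2^(2 + 1) —bump→ 3^(3 + 1) = 81 —(−1)→ 80
80 —HB3→ 2·3^3 + 2·3^2 + 2·3 + 2 —bump→ 2·4^4 + 2·4^2 + 2·4 + 2 = 554 —(−1)→ 553
553 —HB4→ 2·4^4 + 2·4^2 + 2·4 + 1 —bump→ 2·5^5 + 2·5^2 + 2·5 + 1 = 6311 —(−1)→ 6310
6310 —HB5→ 2·5^5 + 2·5^2 + 2·5 —bump→ 2·6^6 + 2·6^2 + 2·6 = 93396 —(−1)→ 93395
93395 —HB6→ 2·6^6 + 2·6^2 + 6 + 5 —bump→ 2·7^7 + 2·7^2 + 7 + 5 = 1647196 —(−1)→ 1647195
1647195 —HB7→ 2·7^7 + 2·7^2 + 7 + 4 —bump→ 2·8^8 + 2·8^2 + 8 + 4 = 33554572 —(−1)→ 33554571
33554571 —HB8→ 2·8^8 + 2·8^2 + 8 + 3 —bump→ 2·9^9 + 2·9^2 + 9 + 3 = 774841152 —(−1)→ 774841151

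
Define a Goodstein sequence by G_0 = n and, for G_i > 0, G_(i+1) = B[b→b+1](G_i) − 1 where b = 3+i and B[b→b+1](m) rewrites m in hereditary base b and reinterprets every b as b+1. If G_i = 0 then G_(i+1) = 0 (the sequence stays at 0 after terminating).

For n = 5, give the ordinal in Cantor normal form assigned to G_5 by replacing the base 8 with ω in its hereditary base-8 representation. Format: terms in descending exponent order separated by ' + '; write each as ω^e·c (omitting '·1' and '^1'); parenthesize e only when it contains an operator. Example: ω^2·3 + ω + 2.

3

(0) 5|_3 = 3 + 2 ↦ 4 + 2|_4 = 6 ⇒ 5
(1) 5|_4 = 4 + 1 ↦ 5 + 1|_5 = 6 ⇒ 5
(2) 5|_5 = 5 ↦ 6|_6 = 6 ⇒ 5
(3) 5|_6 = 5 ↦ 5|_7 = 5 ⇒ 4
(4) 4|_7 = 4 ↦ 4|_8 = 4 ⇒ 3
(5) 3|_8 = 3 ↦ 3|_9 = 3 ⇒ 2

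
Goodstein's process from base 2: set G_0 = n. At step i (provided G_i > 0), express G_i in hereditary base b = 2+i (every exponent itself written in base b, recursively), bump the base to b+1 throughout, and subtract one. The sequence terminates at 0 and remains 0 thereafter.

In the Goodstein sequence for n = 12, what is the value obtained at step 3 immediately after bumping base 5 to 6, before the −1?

280020

i=0: 12 = 2^(2 + 1) + 2^2 (b=2); 2→3: 3^(3 + 1) + 3^3 = 108; 108−1 = 107
i=1: 107 = 3^(3 + 1) + 2·3^2 + 2·3 + 2 (b=3); 3→4: 4^(4 + 1) + 2·4^2 + 2·4 + 2 = 1066; 1066−1 = 1065
i=2: 1065 = 4^(4 + 1) + 2·4^2 + 2·4 + 1 (b=4); 4→5: 5^(5 + 1) + 2·5^2 + 2·5 + 1 = 15686; 15686−1 = 15685
i=3: 15685 = 5^(5 + 1) + 2·5^2 + 2·5 (b=5); 5→6: 6^(6 + 1) + 2·6^2 + 2·6 = 280020; 280020−1 = 280019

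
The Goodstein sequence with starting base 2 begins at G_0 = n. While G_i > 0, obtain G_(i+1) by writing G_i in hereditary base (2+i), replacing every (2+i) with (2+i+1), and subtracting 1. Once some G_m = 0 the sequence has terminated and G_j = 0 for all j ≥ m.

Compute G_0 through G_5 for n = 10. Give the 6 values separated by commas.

10, 83, 1025, 15625, 279935, 4215754

[0] 10 ≡ 2^(2 + 1) + 2 (base 2). Lift 3: 84. −1: 83.
[1] 83 ≡ 3^(3 + 1) + 2 (base 3). Lift 4: 1026. −1: 1025.
[2] 1025 ≡ 4^(4 + 1) + 1 (base 4). Lift 5: 15626. −1: 15625.
[3] 15625 ≡ 5^(5 + 1) (base 5). Lift 6: 279936. −1: 279935.
[4] 279935 ≡ 5·6^6 + 5·6^5 + 5·6^4 + 5·6^3 + 5·6^2 + 5·6 + 5 (base 6). Lift 7: 4215755. −1: 4215754.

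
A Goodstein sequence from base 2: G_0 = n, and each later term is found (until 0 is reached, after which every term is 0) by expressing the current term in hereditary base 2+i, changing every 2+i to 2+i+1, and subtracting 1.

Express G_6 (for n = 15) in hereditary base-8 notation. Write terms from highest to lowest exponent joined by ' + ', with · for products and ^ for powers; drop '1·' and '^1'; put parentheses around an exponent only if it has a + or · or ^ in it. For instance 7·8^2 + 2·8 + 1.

8^(8 + 1) + 7·8^7 + 7·8^6 + 7·8^5 + 7·8^4 + 7·8^3 + 7·8^2 + 7·8 + 7

(0) 15|_2 = 2^(2 + 1) + 2^2 + 2 + 1 ↦ 3^(3 + 1) + 3^3 + 3 + 1|_3 = 112 ⇒ 111
(1) 111|_3 = 3^(3 + 1) + 3^3 + 3 ↦ 4^(4 + 1) + 4^4 + 4|_4 = 1284 ⇒ 1283
(2) 1283|_4 = 4^(4 + 1) + 4^4 + 3 ↦ 5^(5 + 1) + 5^5 + 3|_5 = 18753 ⇒ 18752
(3) 18752|_5 = 5^(5 + 1) + 5^5 + 2 ↦ 6^(6 + 1) + 6^6 + 2|_6 = 326594 ⇒ 326593
(4) 326593|_6 = 6^(6 + 1) + 6^6 + 1 ↦ 7^(7 + 1) + 7^7 + 1|_7 = 6588345 ⇒ 6588344
(5) 6588344|_7 = 7^(7 + 1) + 7^7 ↦ 8^(8 + 1) + 8^8|_8 = 150994944 ⇒ 150994943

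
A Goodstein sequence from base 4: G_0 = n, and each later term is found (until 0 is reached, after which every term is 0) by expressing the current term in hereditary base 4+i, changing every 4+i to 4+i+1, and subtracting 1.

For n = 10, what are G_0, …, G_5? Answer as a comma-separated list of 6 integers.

G_0 = 10. HB_4(10) = 2·4 + 2. Bump = 12. G_1 = 11.
G_1 = 11. HB_5(11) = 2·5 + 1. Bump = 13. G_2 = 12.
G_2 = 12. HB_6(12) = 2·6. Bump = 14. G_3 = 13.
G_3 = 13. HB_7(13) = 7 + 6. Bump = 14. G_4 = 13.
G_4 = 13. HB_8(13) = 8 + 5. Bump = 14. G_5 = 13.

10, 11, 12, 13, 13, 13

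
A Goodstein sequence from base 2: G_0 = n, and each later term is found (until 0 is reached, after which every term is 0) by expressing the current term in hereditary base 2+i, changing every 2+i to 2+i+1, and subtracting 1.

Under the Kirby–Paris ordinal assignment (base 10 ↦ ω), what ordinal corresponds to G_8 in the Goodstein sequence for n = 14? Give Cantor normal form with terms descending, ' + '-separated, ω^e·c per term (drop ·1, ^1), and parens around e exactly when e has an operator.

G_0=14  [base 2] 2^(2 + 1) + 2^2 + 2  →[2↦3]→  3^(3 + 1) + 3^3 + 3 = 111  −1 ⇒ G_1=110
G_1=110  [base 3] 3^(3 + 1) + 3^3 + 2  →[3↦4]→  4^(4 + 1) + 4^4 + 2 = 1282  −1 ⇒ G_2=1281
G_2=1281  [base 4] 4^(4 + 1) + 4^4 + 1  →[4↦5]→  5^(5 + 1) + 5^5 + 1 = 18751  −1 ⇒ G_3=18750
G_3=18750  [base 5] 5^(5 + 1) + 5^5  →[5↦6]→  6^(6 + 1) + 6^6 = 326592  −1 ⇒ G_4=326591
G_4=326591  [base 6] 6^(6 + 1) + 5·6^5 + 5·6^4 + 5·6^3 + 5·6^2 + 5·6 + 5  →[6↦7]→  7^(7 + 1) + 5·7^5 + 5·7^4 + 5·7^3 + 5·7^2 + 5·7 + 5 = 5862841  −1 ⇒ G_5=5862840
G_5=5862840  [base 7] 7^(7 + 1) + 5·7^5 + 5·7^4 + 5·7^3 + 5·7^2 + 5·7 + 4  →[7↦8]→  8^(8 + 1) + 5·8^5 + 5·8^4 + 5·8^3 + 5·8^2 + 5·8 + 4 = 134404972  −1 ⇒ G_6=134404971
G_6=134404971  [base 8] 8^(8 + 1) + 5·8^5 + 5·8^4 + 5·8^3 + 5·8^2 + 5·8 + 3  →[8↦9]→  9^(9 + 1) + 5·9^5 + 5·9^4 + 5·9^3 + 5·9^2 + 5·9 + 3 = 3487116549  −1 ⇒ G_7=3487116548
G_7=3487116548  [base 9] 9^(9 + 1) + 5·9^5 + 5·9^4 + 5·9^3 + 5·9^2 + 5·9 + 2  →[9↦10]→  10^(10 + 1) + 5·10^5 + 5·10^4 + 5·10^3 + 5·10^2 + 5·10 + 2 = 100000555552  −1 ⇒ G_8=100000555551

ω^(ω + 1) + ω^5·5 + ω^4·5 + ω^3·5 + ω^2·5 + ω·5 + 1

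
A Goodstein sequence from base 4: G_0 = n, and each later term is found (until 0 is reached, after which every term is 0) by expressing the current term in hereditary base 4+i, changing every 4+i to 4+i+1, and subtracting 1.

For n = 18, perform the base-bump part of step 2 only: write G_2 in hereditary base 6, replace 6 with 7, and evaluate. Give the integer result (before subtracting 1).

18 —HB4→ 4^2 + 2 —bump→ 5^2 + 2 = 27 —(−1)→ 26
26 —HB5→ 5^2 + 1 —bump→ 6^2 + 1 = 37 —(−1)→ 36
36 —HB6→ 6^2 —bump→ 7^2 = 49 —(−1)→ 48

49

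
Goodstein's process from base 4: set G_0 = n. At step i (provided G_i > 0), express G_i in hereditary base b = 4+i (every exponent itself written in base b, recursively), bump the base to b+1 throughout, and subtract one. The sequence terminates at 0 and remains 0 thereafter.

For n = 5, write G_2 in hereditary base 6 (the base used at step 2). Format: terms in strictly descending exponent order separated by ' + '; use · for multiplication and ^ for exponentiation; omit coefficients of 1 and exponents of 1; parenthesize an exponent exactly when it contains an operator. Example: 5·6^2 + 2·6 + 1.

5

step 0: 5 = 4 + 1; sub 5 for 4: 5 + 1; = 6; G_1 = 6−1 = 5
step 1: 5 = 5; sub 6 for 5: 6; = 6; G_2 = 6−1 = 5
step 2: 5 = 5; sub 7 for 6: 5; = 5; G_3 = 5−1 = 4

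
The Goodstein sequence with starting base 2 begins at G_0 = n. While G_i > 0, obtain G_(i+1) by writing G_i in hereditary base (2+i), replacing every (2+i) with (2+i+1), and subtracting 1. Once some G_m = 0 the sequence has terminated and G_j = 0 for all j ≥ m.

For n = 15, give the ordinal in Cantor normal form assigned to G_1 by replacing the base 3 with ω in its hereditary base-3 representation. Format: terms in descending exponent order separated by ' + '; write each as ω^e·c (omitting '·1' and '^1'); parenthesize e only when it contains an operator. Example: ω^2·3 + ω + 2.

ω^(ω + 1) + ω^ω + ω

G_0=15  [base 2] 2^(2 + 1) + 2^2 + 2 + 1  →[2↦3]→  3^(3 + 1) + 3^3 + 3 + 1 = 112  −1 ⇒ G_1=111
G_1=111  [base 3] 3^(3 + 1) + 3^3 + 3  →[3↦4]→  4^(4 + 1) + 4^4 + 4 = 1284  −1 ⇒ G_2=1283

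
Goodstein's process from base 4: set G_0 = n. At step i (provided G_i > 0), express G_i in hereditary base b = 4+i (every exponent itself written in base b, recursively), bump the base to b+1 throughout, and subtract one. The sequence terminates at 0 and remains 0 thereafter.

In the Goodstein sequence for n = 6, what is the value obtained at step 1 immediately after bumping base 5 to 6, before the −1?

7

i=0: 6 = 4 + 2 (b=4); 4→5: 5 + 2 = 7; 7−1 = 6
i=1: 6 = 5 + 1 (b=5); 5→6: 6 + 1 = 7; 7−1 = 6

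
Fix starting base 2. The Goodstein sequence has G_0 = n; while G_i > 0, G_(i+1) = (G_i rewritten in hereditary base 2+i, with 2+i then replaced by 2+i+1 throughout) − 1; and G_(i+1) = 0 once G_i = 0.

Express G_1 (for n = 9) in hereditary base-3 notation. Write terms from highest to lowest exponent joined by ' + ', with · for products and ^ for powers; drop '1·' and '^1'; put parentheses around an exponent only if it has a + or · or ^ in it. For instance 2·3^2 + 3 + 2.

base 2: 9 = 2^(2 + 1) + 1; at 3: 3^(3 + 1) + 1 = 82; next = 81
base 3: 81 = 3^(3 + 1); at 4: 4^(4 + 1) = 1024; next = 1023

3^(3 + 1)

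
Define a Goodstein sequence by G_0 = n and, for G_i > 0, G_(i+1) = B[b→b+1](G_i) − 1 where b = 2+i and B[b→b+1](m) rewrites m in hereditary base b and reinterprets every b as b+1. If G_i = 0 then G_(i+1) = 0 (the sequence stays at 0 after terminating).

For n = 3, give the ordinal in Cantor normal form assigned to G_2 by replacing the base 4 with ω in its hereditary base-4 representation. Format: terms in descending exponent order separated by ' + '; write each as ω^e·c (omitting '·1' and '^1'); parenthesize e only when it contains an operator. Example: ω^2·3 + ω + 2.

3

3 —HB2→ 2 + 1 —bump→ 3 + 1 = 4 —(−1)→ 3
3 —HB3→ 3 —bump→ 4 = 4 —(−1)→ 3
3 —HB4→ 3 —bump→ 3 = 3 —(−1)→ 2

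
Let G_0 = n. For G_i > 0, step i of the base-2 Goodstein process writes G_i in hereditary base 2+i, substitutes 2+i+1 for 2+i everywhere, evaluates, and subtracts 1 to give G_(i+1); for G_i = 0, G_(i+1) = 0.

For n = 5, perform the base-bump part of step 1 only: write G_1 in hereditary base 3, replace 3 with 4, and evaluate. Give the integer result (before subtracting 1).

step 0: 5 = 2^2 + 1; sub 3 for 2: 3^3 + 1; = 28; G_1 = 28−1 = 27
step 1: 27 = 3^3; sub 4 for 3: 4^4; = 256; G_2 = 256−1 = 255

256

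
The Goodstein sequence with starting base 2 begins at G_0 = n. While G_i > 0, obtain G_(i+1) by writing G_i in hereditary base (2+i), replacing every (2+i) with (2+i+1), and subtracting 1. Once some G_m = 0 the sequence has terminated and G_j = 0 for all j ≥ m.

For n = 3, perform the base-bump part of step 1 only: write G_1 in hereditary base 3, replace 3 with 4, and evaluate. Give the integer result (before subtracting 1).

(0) 3|_2 = 2 + 1 ↦ 3 + 1|_3 = 4 ⇒ 3
(1) 3|_3 = 3 ↦ 4|_4 = 4 ⇒ 3

4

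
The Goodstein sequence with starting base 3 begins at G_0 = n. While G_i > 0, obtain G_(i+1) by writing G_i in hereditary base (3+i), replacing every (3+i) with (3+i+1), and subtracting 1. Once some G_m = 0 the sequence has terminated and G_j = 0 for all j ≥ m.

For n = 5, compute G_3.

i=0: 5 = 3 + 2 (b=3); 3→4: 4 + 2 = 6; 6−1 = 5
i=1: 5 = 4 + 1 (b=4); 4→5: 5 + 1 = 6; 6−1 = 5
i=2: 5 = 5 (b=5); 5→6: 6 = 6; 6−1 = 5
i=3: 5 = 5 (b=6); 6→7: 5 = 5; 5−1 = 4

5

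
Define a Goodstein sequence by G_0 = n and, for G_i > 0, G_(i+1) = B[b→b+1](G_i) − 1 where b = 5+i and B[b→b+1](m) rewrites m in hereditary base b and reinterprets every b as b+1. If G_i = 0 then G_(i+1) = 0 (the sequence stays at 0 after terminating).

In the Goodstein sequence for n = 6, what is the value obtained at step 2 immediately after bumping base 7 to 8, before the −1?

i=0: 6 = 5 + 1 (b=5); 5→6: 6 + 1 = 7; 7−1 = 6
i=1: 6 = 6 (b=6); 6→7: 7 = 7; 7−1 = 6
i=2: 6 = 6 (b=7); 7→8: 6 = 6; 6−1 = 5

6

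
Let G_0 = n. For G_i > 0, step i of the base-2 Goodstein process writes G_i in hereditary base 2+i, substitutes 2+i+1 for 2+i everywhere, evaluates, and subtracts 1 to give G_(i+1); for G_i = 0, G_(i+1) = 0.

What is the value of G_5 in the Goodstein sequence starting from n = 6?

G_0 = 6. HB_2(6) = 2^2 + 2. Bump = 30. G_1 = 29.
G_1 = 29. HB_3(29) = 3^3 + 2. Bump = 258. G_2 = 257.
G_2 = 257. HB_4(257) = 4^4 + 1. Bump = 3126. G_3 = 3125.
G_3 = 3125. HB_5(3125) = 5^5. Bump = 46656. G_4 = 46655.
G_4 = 46655. HB_6(46655) = 5·6^5 + 5·6^4 + 5·6^3 + 5·6^2 + 5·6 + 5. Bump = 98040. G_5 = 98039.
G_5 = 98039. HB_7(98039) = 5·7^5 + 5·7^4 + 5·7^3 + 5·7^2 + 5·7 + 4. Bump = 187244. G_6 = 187243.

98039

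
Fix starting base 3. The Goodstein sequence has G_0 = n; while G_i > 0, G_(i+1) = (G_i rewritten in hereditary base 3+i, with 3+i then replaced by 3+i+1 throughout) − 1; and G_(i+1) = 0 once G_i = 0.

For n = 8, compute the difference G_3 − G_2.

1

base 3: 8 = 2·3 + 2; at 4: 2·4 + 2 = 10; next = 9
base 4: 9 = 2·4 + 1; at 5: 2·5 + 1 = 11; next = 10
base 5: 10 = 2·5; at 6: 2·6 = 12; next = 11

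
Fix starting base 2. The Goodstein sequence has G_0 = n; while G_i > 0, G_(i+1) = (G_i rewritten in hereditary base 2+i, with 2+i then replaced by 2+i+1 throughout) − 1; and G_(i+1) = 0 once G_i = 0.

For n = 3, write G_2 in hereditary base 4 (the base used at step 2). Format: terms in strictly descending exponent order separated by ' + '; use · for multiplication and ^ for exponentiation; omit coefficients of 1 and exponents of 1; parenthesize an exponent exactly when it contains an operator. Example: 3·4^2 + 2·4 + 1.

3

G_0 = 3. HB_2(3) = 2 + 1. Bump = 4. G_1 = 3.
G_1 = 3. HB_3(3) = 3. Bump = 4. G_2 = 3.
G_2 = 3. HB_4(3) = 3. Bump = 3. G_3 = 2.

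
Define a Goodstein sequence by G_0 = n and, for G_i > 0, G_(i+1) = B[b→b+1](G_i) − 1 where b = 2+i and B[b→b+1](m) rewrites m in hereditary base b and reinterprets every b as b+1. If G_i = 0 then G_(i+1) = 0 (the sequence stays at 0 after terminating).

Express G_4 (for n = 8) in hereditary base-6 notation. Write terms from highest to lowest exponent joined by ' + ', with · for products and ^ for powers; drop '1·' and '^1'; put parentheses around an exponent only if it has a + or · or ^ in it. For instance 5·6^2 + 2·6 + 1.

(0) 8|_2 = 2^(2 + 1) ↦ 3^(3 + 1)|_3 = 81 ⇒ 80
(1) 80|_3 = 2·3^3 + 2·3^2 + 2·3 + 2 ↦ 2·4^4 + 2·4^2 + 2·4 + 2|_4 = 554 ⇒ 553
(2) 553|_4 = 2·4^4 + 2·4^2 + 2·4 + 1 ↦ 2·5^5 + 2·5^2 + 2·5 + 1|_5 = 6311 ⇒ 6310
(3) 6310|_5 = 2·5^5 + 2·5^2 + 2·5 ↦ 2·6^6 + 2·6^2 + 2·6|_6 = 93396 ⇒ 93395
(4) 93395|_6 = 2·6^6 + 2·6^2 + 6 + 5 ↦ 2·7^7 + 2·7^2 + 7 + 5|_7 = 1647196 ⇒ 1647195

2·6^6 + 2·6^2 + 6 + 5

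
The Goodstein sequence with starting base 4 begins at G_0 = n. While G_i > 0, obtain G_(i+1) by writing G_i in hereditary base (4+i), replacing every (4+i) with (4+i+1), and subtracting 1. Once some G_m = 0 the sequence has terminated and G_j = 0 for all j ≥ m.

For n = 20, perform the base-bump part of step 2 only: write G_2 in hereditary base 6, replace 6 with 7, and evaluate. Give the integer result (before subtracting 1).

52

(0) 20|_4 = 4^2 + 4 ↦ 5^2 + 5|_5 = 30 ⇒ 29
(1) 29|_5 = 5^2 + 4 ↦ 6^2 + 4|_6 = 40 ⇒ 39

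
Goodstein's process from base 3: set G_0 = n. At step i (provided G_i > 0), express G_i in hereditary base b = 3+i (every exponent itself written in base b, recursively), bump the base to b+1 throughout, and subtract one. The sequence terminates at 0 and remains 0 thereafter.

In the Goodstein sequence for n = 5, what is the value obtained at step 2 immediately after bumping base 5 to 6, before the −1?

(0) 5|_3 = 3 + 2 ↦ 4 + 2|_4 = 6 ⇒ 5
(1) 5|_4 = 4 + 1 ↦ 5 + 1|_5 = 6 ⇒ 5
(2) 5|_5 = 5 ↦ 6|_6 = 6 ⇒ 5

6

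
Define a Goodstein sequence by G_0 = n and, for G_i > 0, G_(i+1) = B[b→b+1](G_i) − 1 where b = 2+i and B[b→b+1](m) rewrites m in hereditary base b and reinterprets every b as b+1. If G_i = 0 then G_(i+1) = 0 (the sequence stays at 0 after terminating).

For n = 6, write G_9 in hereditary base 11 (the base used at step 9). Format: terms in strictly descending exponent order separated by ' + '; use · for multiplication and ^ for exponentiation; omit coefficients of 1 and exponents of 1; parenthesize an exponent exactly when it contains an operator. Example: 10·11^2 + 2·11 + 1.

G_0 = 6. HB_2(6) = 2^2 + 2. Bump = 30. G_1 = 29.
G_1 = 29. HB_3(29) = 3^3 + 2. Bump = 258. G_2 = 257.
G_2 = 257. HB_4(257) = 4^4 + 1. Bump = 3126. G_3 = 3125.
G_3 = 3125. HB_5(3125) = 5^5. Bump = 46656. G_4 = 46655.
G_4 = 46655. HB_6(46655) = 5·6^5 + 5·6^4 + 5·6^3 + 5·6^2 + 5·6 + 5. Bump = 98040. G_5 = 98039.
G_5 = 98039. HB_7(98039) = 5·7^5 + 5·7^4 + 5·7^3 + 5·7^2 + 5·7 + 4. Bump = 187244. G_6 = 187243.
G_6 = 187243. HB_8(187243) = 5·8^5 + 5·8^4 + 5·8^3 + 5·8^2 + 5·8 + 3. Bump = 332148. G_7 = 332147.
G_7 = 332147. HB_9(332147) = 5·9^5 + 5·9^4 + 5·9^3 + 5·9^2 + 5·9 + 2. Bump = 555552. G_8 = 555551.
G_8 = 555551. HB_10(555551) = 5·10^5 + 5·10^4 + 5·10^3 + 5·10^2 + 5·10 + 1. Bump = 885776. G_9 = 885775.

5·11^5 + 5·11^4 + 5·11^3 + 5·11^2 + 5·11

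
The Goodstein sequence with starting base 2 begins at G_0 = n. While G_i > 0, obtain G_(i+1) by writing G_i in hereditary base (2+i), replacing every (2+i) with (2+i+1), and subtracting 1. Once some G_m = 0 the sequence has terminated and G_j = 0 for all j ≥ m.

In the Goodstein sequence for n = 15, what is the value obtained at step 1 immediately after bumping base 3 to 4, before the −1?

1284

[0] 15 ≡ 2^(2 + 1) + 2^2 + 2 + 1 (base 2). Lift 3: 112. −1: 111.
[1] 111 ≡ 3^(3 + 1) + 3^3 + 3 (base 3). Lift 4: 1284. −1: 1283.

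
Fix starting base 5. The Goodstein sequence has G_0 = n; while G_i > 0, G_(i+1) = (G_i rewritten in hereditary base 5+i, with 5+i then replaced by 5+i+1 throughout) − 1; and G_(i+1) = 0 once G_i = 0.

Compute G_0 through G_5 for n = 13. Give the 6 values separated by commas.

13 —HB5→ 2·5 + 3 —bump→ 2·6 + 3 = 15 —(−1)→ 14
14 —HB6→ 2·6 + 2 —bump→ 2·7 + 2 = 16 —(−1)→ 15
15 —HB7→ 2·7 + 1 —bump→ 2·8 + 1 = 17 —(−1)→ 16
16 —HB8→ 2·8 —bump→ 2·9 = 18 —(−1)→ 17
17 —HB9→ 9 + 8 —bump→ 10 + 8 = 18 —(−1)→ 17

13, 14, 15, 16, 17, 17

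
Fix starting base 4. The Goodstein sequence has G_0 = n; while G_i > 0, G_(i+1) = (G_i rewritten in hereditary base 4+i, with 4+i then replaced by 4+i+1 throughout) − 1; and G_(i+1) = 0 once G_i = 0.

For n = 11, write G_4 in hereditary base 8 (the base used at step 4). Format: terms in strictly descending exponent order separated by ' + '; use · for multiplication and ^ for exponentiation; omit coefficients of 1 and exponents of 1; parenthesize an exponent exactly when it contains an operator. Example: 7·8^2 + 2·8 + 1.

8 + 7

i=0: 11 = 2·4 + 3 (b=4); 4→5: 2·5 + 3 = 13; 13−1 = 12
i=1: 12 = 2·5 + 2 (b=5); 5→6: 2·6 + 2 = 14; 14−1 = 13
i=2: 13 = 2·6 + 1 (b=6); 6→7: 2·7 + 1 = 15; 15−1 = 14
i=3: 14 = 2·7 (b=7); 7→8: 2·8 = 16; 16−1 = 15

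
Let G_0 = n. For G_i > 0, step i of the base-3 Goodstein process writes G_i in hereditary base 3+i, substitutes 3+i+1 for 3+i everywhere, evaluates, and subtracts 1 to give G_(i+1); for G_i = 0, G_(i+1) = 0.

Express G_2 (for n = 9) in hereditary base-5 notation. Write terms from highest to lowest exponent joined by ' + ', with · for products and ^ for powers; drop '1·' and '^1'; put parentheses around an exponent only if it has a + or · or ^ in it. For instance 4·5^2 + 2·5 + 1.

3·5 + 2

i=0: 9 = 3^2 (b=3); 3→4: 4^2 = 16; 16−1 = 15
i=1: 15 = 3·4 + 3 (b=4); 4→5: 3·5 + 3 = 18; 18−1 = 17
i=2: 17 = 3·5 + 2 (b=5); 5→6: 3·6 + 2 = 20; 20−1 = 19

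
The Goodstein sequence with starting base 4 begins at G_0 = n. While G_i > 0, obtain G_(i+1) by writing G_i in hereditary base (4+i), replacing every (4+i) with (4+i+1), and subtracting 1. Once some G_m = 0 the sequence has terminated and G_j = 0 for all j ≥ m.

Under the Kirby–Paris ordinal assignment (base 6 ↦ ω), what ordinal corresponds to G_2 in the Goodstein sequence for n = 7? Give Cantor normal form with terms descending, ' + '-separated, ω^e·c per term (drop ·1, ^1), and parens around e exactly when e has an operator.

[0] 7 ≡ 4 + 3 (base 4). Lift 5: 8. −1: 7.
[1] 7 ≡ 5 + 2 (base 5). Lift 6: 8. −1: 7.
[2] 7 ≡ 6 + 1 (base 6). Lift 7: 8. −1: 7.

ω + 1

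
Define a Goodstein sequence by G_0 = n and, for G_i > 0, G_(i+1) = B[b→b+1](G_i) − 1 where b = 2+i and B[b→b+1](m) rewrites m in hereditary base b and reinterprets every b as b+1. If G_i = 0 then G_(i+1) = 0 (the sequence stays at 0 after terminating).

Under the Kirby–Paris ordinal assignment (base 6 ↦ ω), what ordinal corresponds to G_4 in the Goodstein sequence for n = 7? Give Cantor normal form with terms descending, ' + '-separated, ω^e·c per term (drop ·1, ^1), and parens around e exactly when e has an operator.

7 —HB2→ 2^2 + 2 + 1 —bump→ 3^3 + 3 + 1 = 31 —(−1)→ 30
30 —HB3→ 3^3 + 3 —bump→ 4^4 + 4 = 260 —(−1)→ 259
259 —HB4→ 4^4 + 3 —bump→ 5^5 + 3 = 3128 —(−1)→ 3127
3127 —HB5→ 5^5 + 2 —bump→ 6^6 + 2 = 46658 —(−1)→ 46657

ω^ω + 1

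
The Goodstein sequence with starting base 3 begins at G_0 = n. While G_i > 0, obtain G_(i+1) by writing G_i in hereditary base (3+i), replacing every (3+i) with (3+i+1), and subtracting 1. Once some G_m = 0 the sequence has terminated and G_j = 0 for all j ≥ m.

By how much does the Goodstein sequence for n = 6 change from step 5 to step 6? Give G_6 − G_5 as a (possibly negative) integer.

-1

i=0: 6 = 2·3 (b=3); 3→4: 2·4 = 8; 8−1 = 7
i=1: 7 = 4 + 3 (b=4); 4→5: 5 + 3 = 8; 8−1 = 7
i=2: 7 = 5 + 2 (b=5); 5→6: 6 + 2 = 8; 8−1 = 7
i=3: 7 = 6 + 1 (b=6); 6→7: 7 + 1 = 8; 8−1 = 7
i=4: 7 = 7 (b=7); 7→8: 8 = 8; 8−1 = 7
i=5: 7 = 7 (b=8); 8→9: 7 = 7; 7−1 = 6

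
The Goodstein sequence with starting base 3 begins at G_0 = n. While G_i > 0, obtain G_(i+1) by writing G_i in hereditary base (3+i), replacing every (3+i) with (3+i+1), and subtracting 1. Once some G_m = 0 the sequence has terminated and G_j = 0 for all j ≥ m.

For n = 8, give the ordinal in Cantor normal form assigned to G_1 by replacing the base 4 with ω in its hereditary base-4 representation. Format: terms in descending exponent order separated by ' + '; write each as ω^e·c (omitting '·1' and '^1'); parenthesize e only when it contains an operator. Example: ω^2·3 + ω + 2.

ω·2 + 1

8 —HB3→ 2·3 + 2 —bump→ 2·4 + 2 = 10 —(−1)→ 9
9 —HB4→ 2·4 + 1 —bump→ 2·5 + 1 = 11 —(−1)→ 10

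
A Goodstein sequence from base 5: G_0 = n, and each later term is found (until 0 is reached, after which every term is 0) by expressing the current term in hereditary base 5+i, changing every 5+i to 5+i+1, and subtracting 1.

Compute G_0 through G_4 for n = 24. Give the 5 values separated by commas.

24, 27, 30, 33, 36

G_0=24  [base 5] 4·5 + 4  →[5↦6]→  4·6 + 4 = 28  −1 ⇒ G_1=27
G_1=27  [base 6] 4·6 + 3  →[6↦7]→  4·7 + 3 = 31  −1 ⇒ G_2=30
G_2=30  [base 7] 4·7 + 2  →[7↦8]→  4·8 + 2 = 34  −1 ⇒ G_3=33
G_3=33  [base 8] 4·8 + 1  →[8↦9]→  4·9 + 1 = 37  −1 ⇒ G_4=36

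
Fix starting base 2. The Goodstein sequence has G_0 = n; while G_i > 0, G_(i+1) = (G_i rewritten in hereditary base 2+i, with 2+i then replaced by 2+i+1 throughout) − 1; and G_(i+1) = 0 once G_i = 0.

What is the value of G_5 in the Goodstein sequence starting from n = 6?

98039

i=0: 6 = 2^2 + 2 (b=2); 2→3: 3^3 + 3 = 30; 30−1 = 29
i=1: 29 = 3^3 + 2 (b=3); 3→4: 4^4 + 2 = 258; 258−1 = 257
i=2: 257 = 4^4 + 1 (b=4); 4→5: 5^5 + 1 = 3126; 3126−1 = 3125
i=3: 3125 = 5^5 (b=5); 5→6: 6^6 = 46656; 46656−1 = 46655
i=4: 46655 = 5·6^5 + 5·6^4 + 5·6^3 + 5·6^2 + 5·6 + 5 (b=6); 6→7: 5·7^5 + 5·7^4 + 5·7^3 + 5·7^2 + 5·7 + 5 = 98040; 98040−1 = 98039
i=5: 98039 = 5·7^5 + 5·7^4 + 5·7^3 + 5·7^2 + 5·7 + 4 (b=7); 7→8: 5·8^5 + 5·8^4 + 5·8^3 + 5·8^2 + 5·8 + 4 = 187244; 187244−1 = 187243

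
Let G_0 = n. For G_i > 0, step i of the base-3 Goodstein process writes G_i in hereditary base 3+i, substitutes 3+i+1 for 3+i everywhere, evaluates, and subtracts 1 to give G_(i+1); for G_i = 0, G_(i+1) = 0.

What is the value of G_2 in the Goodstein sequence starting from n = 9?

i=0: 9 = 3^2 (b=3); 3→4: 4^2 = 16; 16−1 = 15
i=1: 15 = 3·4 + 3 (b=4); 4→5: 3·5 + 3 = 18; 18−1 = 17

17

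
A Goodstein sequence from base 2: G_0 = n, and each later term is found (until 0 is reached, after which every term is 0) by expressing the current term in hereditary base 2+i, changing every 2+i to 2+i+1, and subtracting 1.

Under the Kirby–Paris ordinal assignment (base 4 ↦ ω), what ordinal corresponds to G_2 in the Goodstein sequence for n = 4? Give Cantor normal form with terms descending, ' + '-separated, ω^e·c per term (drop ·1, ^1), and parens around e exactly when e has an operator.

ω^2·2 + ω·2 + 1

base 2: 4 = 2^2; at 3: 3^3 = 27; next = 26
base 3: 26 = 2·3^2 + 2·3 + 2; at 4: 2·4^2 + 2·4 + 2 = 42; next = 41
base 4: 41 = 2·4^2 + 2·4 + 1; at 5: 2·5^2 + 2·5 + 1 = 61; next = 60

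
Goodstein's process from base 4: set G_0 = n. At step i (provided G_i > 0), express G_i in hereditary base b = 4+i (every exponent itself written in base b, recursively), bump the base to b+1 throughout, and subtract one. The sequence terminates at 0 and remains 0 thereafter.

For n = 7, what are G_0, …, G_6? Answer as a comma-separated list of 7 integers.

7, 7, 7, 7, 7, 6, 5

[0] 7 ≡ 4 + 3 (base 4). Lift 5: 8. −1: 7.
[1] 7 ≡ 5 + 2 (base 5). Lift 6: 8. −1: 7.
[2] 7 ≡ 6 + 1 (base 6). Lift 7: 8. −1: 7.
[3] 7 ≡ 7 (base 7). Lift 8: 8. −1: 7.
[4] 7 ≡ 7 (base 8). Lift 9: 7. −1: 6.
[5] 6 ≡ 6 (base 9). Lift 10: 6. −1: 5.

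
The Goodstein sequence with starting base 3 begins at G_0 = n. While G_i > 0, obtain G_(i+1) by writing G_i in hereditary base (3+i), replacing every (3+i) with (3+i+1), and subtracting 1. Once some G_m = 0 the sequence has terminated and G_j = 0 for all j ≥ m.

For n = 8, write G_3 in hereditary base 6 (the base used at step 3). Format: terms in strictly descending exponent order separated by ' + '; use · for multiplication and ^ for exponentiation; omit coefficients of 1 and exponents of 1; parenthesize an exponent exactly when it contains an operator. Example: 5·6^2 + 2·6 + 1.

step 0: 8 = 2·3 + 2; sub 4 for 3: 2·4 + 2; = 10; G_1 = 10−1 = 9
step 1: 9 = 2·4 + 1; sub 5 for 4: 2·5 + 1; = 11; G_2 = 11−1 = 10
step 2: 10 = 2·5; sub 6 for 5: 2·6; = 12; G_3 = 12−1 = 11
step 3: 11 = 6 + 5; sub 7 for 6: 7 + 5; = 12; G_4 = 12−1 = 11

6 + 5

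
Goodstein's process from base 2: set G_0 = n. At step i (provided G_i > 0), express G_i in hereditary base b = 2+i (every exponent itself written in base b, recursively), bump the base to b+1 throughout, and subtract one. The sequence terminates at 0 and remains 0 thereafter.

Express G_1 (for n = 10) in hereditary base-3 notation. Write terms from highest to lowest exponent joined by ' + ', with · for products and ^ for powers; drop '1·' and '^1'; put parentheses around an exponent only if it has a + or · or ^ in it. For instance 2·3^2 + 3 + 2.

3^(3 + 1) + 2

G_0=10  [base 2] 2^(2 + 1) + 2  →[2↦3]→  3^(3 + 1) + 3 = 84  −1 ⇒ G_1=83
G_1=83  [base 3] 3^(3 + 1) + 2  →[3↦4]→  4^(4 + 1) + 2 = 1026  −1 ⇒ G_2=1025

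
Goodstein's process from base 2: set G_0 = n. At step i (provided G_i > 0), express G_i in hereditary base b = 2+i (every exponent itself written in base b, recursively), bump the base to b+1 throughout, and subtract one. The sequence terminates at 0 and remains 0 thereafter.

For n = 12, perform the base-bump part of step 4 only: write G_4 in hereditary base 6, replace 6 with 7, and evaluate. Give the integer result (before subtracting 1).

5764911

base 2: 12 = 2^(2 + 1) + 2^2; at 3: 3^(3 + 1) + 3^3 = 108; next = 107
base 3: 107 = 3^(3 + 1) + 2·3^2 + 2·3 + 2; at 4: 4^(4 + 1) + 2·4^2 + 2·4 + 2 = 1066; next = 1065
base 4: 1065 = 4^(4 + 1) + 2·4^2 + 2·4 + 1; at 5: 5^(5 + 1) + 2·5^2 + 2·5 + 1 = 15686; next = 15685
base 5: 15685 = 5^(5 + 1) + 2·5^2 + 2·5; at 6: 6^(6 + 1) + 2·6^2 + 2·6 = 280020; next = 280019
base 6: 280019 = 6^(6 + 1) + 2·6^2 + 6 + 5; at 7: 7^(7 + 1) + 2·7^2 + 7 + 5 = 5764911; next = 5764910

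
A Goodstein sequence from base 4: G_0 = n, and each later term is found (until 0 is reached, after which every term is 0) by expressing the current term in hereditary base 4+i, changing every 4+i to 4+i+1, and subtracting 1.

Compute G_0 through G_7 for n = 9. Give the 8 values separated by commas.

base 4: 9 = 2·4 + 1; at 5: 2·5 + 1 = 11; next = 10
base 5: 10 = 2·5; at 6: 2·6 = 12; next = 11
base 6: 11 = 6 + 5; at 7: 7 + 5 = 12; next = 11
base 7: 11 = 7 + 4; at 8: 8 + 4 = 12; next = 11
base 8: 11 = 8 + 3; at 9: 9 + 3 = 12; next = 11
base 9: 11 = 9 + 2; at 10: 10 + 2 = 12; next = 11
base 10: 11 = 10 + 1; at 11: 11 + 1 = 12; next = 11

9, 10, 11, 11, 11, 11, 11, 11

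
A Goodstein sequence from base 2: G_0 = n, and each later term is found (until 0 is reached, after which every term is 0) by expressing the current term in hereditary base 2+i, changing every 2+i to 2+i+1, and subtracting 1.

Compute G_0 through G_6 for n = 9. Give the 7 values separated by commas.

9 —HB2→ 2^(2 + 1) + 1 —bump→ 3^(3 + 1) + 1 = 82 —(−1)→ 81
81 —HB3→ 3^(3 + 1) —bump→ 4^(4 + 1) = 1024 —(−1)→ 1023
1023 —HB4→ 3·4^4 + 3·4^3 + 3·4^2 + 3·4 + 3 —bump→ 3·5^5 + 3·5^3 + 3·5^2 + 3·5 + 3 = 9843 —(−1)→ 9842
9842 —HB5→ 3·5^5 + 3·5^3 + 3·5^2 + 3·5 + 2 —bump→ 3·6^6 + 3·6^3 + 3·6^2 + 3·6 + 2 = 140744 —(−1)→ 140743
140743 —HB6→ 3·6^6 + 3·6^3 + 3·6^2 + 3·6 + 1 —bump→ 3·7^7 + 3·7^3 + 3·7^2 + 3·7 + 1 = 2471827 —(−1)→ 2471826
2471826 —HB7→ 3·7^7 + 3·7^3 + 3·7^2 + 3·7 —bump→ 3·8^8 + 3·8^3 + 3·8^2 + 3·8 = 50333400 —(−1)→ 50333399

9, 81, 1023, 9842, 140743, 2471826, 50333399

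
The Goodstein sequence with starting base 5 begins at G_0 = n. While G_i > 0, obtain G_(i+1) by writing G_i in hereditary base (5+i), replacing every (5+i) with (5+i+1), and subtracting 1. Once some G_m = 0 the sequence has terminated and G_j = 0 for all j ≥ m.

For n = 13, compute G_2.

[0] 13 ≡ 2·5 + 3 (base 5). Lift 6: 15. −1: 14.
[1] 14 ≡ 2·6 + 2 (base 6). Lift 7: 16. −1: 15.
[2] 15 ≡ 2·7 + 1 (base 7). Lift 8: 17. −1: 16.

15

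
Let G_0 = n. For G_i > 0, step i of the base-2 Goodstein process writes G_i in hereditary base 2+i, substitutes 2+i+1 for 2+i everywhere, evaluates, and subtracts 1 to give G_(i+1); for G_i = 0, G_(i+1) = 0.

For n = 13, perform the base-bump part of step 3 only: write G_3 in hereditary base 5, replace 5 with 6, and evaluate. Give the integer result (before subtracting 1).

step 0: 13 = 2^(2 + 1) + 2^2 + 1; sub 3 for 2: 3^(3 + 1) + 3^3 + 1; = 109; G_1 = 109−1 = 108
step 1: 108 = 3^(3 + 1) + 3^3; sub 4 for 3: 4^(4 + 1) + 4^4; = 1280; G_2 = 1280−1 = 1279
step 2: 1279 = 4^(4 + 1) + 3·4^3 + 3·4^2 + 3·4 + 3; sub 5 for 4: 5^(5 + 1) + 3·5^3 + 3·5^2 + 3·5 + 3; = 16093; G_3 = 16093−1 = 16092
step 3: 16092 = 5^(5 + 1) + 3·5^3 + 3·5^2 + 3·5 + 2; sub 6 for 5: 6^(6 + 1) + 3·6^3 + 3·6^2 + 3·6 + 2; = 280712; G_4 = 280712−1 = 280711

280712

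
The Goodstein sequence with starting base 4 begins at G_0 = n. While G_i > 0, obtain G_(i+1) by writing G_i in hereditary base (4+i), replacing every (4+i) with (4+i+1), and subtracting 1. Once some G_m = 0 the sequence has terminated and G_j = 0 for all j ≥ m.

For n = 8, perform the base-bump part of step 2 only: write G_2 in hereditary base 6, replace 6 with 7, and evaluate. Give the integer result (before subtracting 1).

10

G_0 = 8. HB_4(8) = 2·4. Bump = 10. G_1 = 9.
G_1 = 9. HB_5(9) = 5 + 4. Bump = 10. G_2 = 9.
G_2 = 9. HB_6(9) = 6 + 3. Bump = 10. G_3 = 9.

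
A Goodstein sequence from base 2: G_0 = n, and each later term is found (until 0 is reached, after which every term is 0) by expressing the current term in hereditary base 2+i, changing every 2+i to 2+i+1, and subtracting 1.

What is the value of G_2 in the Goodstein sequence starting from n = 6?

G_0=6  [base 2] 2^2 + 2  →[2↦3]→  3^3 + 3 = 30  −1 ⇒ G_1=29
G_1=29  [base 3] 3^3 + 2  →[3↦4]→  4^4 + 2 = 258  −1 ⇒ G_2=257
G_2=257  [base 4] 4^4 + 1  →[4↦5]→  5^5 + 1 = 3126  −1 ⇒ G_3=3125

257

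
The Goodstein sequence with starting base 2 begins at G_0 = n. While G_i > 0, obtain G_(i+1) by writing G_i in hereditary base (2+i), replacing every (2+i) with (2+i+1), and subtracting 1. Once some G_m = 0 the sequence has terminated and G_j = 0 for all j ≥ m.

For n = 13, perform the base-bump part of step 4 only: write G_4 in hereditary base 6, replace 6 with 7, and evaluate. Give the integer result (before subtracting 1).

5765999

step 0: 13 = 2^(2 + 1) + 2^2 + 1; sub 3 for 2: 3^(3 + 1) + 3^3 + 1; = 109; G_1 = 109−1 = 108
step 1: 108 = 3^(3 + 1) + 3^3; sub 4 for 3: 4^(4 + 1) + 4^4; = 1280; G_2 = 1280−1 = 1279
step 2: 1279 = 4^(4 + 1) + 3·4^3 + 3·4^2 + 3·4 + 3; sub 5 for 4: 5^(5 + 1) + 3·5^3 + 3·5^2 + 3·5 + 3; = 16093; G_3 = 16093−1 = 16092
step 3: 16092 = 5^(5 + 1) + 3·5^3 + 3·5^2 + 3·5 + 2; sub 6 for 5: 6^(6 + 1) + 3·6^3 + 3·6^2 + 3·6 + 2; = 280712; G_4 = 280712−1 = 280711
step 4: 280711 = 6^(6 + 1) + 3·6^3 + 3·6^2 + 3·6 + 1; sub 7 for 6: 7^(7 + 1) + 3·7^3 + 3·7^2 + 3·7 + 1; = 5765999; G_5 = 5765999−1 = 5765998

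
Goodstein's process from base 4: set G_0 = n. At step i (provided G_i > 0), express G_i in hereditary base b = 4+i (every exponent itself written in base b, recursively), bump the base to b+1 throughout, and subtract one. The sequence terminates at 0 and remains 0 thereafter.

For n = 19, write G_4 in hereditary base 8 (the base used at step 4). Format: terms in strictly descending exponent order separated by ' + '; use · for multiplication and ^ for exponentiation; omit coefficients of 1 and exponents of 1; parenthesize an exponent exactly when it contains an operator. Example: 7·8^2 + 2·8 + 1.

7·8 + 7

G_0=19  [base 4] 4^2 + 3  →[4↦5]→  5^2 + 3 = 28  −1 ⇒ G_1=27
G_1=27  [base 5] 5^2 + 2  →[5↦6]→  6^2 + 2 = 38  −1 ⇒ G_2=37
G_2=37  [base 6] 6^2 + 1  →[6↦7]→  7^2 + 1 = 50  −1 ⇒ G_3=49
G_3=49  [base 7] 7^2  →[7↦8]→  8^2 = 64  −1 ⇒ G_4=63
G_4=63  [base 8] 7·8 + 7  →[8↦9]→  7·9 + 7 = 70  −1 ⇒ G_5=69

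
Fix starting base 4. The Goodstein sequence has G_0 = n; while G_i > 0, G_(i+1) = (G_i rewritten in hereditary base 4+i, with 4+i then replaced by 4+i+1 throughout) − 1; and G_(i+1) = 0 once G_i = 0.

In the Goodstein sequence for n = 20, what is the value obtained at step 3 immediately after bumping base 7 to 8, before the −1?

66

[0] 20 ≡ 4^2 + 4 (base 4). Lift 5: 30. −1: 29.
[1] 29 ≡ 5^2 + 4 (base 5). Lift 6: 40. −1: 39.
[2] 39 ≡ 6^2 + 3 (base 6). Lift 7: 52. −1: 51.
[3] 51 ≡ 7^2 + 2 (base 7). Lift 8: 66. −1: 65.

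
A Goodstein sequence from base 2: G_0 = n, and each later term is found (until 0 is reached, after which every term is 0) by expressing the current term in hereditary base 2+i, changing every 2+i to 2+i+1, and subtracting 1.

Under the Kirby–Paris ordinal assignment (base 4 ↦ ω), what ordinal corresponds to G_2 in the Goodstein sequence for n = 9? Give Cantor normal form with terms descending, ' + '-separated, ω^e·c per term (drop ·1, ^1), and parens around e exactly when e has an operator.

base 2: 9 = 2^(2 + 1) + 1; at 3: 3^(3 + 1) + 1 = 82; next = 81
base 3: 81 = 3^(3 + 1); at 4: 4^(4 + 1) = 1024; next = 1023
base 4: 1023 = 3·4^4 + 3·4^3 + 3·4^2 + 3·4 + 3; at 5: 3·5^5 + 3·5^3 + 3·5^2 + 3·5 + 3 = 9843; next = 9842

ω^ω·3 + ω^3·3 + ω^2·3 + ω·3 + 3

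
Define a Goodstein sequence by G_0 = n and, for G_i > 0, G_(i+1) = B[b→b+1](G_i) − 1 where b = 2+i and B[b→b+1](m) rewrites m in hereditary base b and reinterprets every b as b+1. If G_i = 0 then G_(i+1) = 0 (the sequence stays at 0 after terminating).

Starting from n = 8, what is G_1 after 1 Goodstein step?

80

i=0: 8 = 2^(2 + 1) (b=2); 2→3: 3^(3 + 1) = 81; 81−1 = 80
i=1: 80 = 2·3^3 + 2·3^2 + 2·3 + 2 (b=3); 3→4: 2·4^4 + 2·4^2 + 2·4 + 2 = 554; 554−1 = 553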